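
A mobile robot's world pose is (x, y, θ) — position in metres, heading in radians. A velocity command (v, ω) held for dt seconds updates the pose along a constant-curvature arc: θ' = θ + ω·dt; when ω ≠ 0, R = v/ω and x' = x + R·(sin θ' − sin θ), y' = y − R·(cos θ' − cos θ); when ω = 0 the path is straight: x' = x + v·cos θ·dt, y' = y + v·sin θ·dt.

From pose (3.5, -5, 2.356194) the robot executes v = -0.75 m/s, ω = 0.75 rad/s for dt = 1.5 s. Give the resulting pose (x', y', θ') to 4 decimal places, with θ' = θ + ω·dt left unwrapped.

(4.5402, -5.2358, 3.4812)

θ' = 2.3562 + 0.75·1.5 = 3.4812
R = v/ω = -0.75/0.75 = -1.0000
x' = 3.5 + -1.0000·(sin 3.4812 − sin 2.3562) = 4.5402
y' = -5 − -1.0000·(cos 3.4812 − cos 2.3562) = -5.2358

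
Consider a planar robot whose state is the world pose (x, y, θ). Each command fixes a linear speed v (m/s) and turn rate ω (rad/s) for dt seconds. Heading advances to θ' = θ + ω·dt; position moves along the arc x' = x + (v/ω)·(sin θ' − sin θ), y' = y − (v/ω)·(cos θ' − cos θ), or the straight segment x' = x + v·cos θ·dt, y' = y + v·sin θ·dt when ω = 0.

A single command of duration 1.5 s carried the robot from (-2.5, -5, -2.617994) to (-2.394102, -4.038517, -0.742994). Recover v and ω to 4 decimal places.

Δθ = -0.742994 − -2.617994 = 1.875000
ω = Δθ/dt = 1.875000/1.5 = 1.2500
R = −Δy/(cos θ' − cos θ) = -0.6000
v = R·ω = -0.6000·1.2500 = -0.7500

v = -0.7500, ω = 1.2500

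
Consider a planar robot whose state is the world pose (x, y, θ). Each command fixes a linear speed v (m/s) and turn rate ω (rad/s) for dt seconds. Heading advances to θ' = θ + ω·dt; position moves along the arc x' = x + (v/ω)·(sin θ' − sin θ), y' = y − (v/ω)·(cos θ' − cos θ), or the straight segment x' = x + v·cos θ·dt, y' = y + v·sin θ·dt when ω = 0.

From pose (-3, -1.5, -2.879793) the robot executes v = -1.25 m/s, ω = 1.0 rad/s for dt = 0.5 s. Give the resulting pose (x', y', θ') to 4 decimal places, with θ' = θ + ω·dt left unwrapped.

(-2.4607, -1.1971, -2.3798)

θ' = -2.8798 + 1.0·0.5 = -2.3798
R = v/ω = -1.25/1.0 = -1.2500
x' = -3 + -1.2500·(sin -2.3798 − sin -2.8798) = -2.4607
y' = -1.5 − -1.2500·(cos -2.3798 − cos -2.8798) = -1.1971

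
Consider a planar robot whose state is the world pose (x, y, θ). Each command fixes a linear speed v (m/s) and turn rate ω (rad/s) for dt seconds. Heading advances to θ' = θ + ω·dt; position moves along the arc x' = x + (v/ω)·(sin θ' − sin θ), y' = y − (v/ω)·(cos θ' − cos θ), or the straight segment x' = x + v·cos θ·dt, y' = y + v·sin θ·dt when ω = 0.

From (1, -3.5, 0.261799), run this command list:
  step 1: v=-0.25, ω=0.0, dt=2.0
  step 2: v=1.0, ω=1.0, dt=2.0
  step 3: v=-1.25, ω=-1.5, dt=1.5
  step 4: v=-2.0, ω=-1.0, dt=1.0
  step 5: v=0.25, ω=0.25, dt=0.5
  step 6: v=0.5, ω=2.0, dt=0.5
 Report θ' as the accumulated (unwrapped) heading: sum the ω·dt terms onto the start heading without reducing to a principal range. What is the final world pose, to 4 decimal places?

(-0.9980, -2.6760, 0.1368)

step 1: θ'=0.2618 (straight) → pose (0.5170, -3.6294, 0.2618)
step 2: θ'=2.2618 (R=1.0000) → pose (1.0288, -2.0262, 2.2618)
step 3: θ'=0.0118 (R=0.8333) → pose (0.3965, -3.3905, 0.0118)
step 4: θ'=-0.9882 (R=2.0000) → pose (-1.2972, -2.4911, -0.9882)
step 5: θ'=-0.8632 (R=1.0000) → pose (-1.2221, -2.5909, -0.8632)
step 6: θ'=0.1368 (R=0.2500) → pose (-0.9980, -2.6760, 0.1368)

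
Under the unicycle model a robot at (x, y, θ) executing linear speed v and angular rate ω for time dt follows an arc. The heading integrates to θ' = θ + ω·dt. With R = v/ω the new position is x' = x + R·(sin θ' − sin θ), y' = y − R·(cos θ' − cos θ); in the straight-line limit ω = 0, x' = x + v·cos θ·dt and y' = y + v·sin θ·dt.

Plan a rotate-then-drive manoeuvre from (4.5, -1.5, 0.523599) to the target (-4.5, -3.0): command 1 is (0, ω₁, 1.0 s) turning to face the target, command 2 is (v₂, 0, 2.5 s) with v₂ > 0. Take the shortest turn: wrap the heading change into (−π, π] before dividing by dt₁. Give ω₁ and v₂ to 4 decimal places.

heading to target = atan2(-3−-1.5, -4.5−4.5) = -2.9764
Δθ = wrap(-2.9764 − 0.5236) = 2.7831; ω₁ = Δθ/dt₁ = 2.7831
distance = √((-4.5−4.5)² + (-3−-1.5)²) = 9.1241; v₂ = distance/dt₂ = 3.6497

ω₁ = 2.7831, v₂ = 3.6497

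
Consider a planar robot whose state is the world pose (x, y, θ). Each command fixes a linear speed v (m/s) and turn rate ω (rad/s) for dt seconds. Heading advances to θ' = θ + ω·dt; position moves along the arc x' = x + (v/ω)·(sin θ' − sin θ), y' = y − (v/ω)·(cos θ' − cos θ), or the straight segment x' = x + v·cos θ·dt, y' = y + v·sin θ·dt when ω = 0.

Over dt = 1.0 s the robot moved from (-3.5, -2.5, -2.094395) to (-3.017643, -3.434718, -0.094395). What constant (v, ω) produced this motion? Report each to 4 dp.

v = 1.2500, ω = 2.0000

Δθ = -0.094395 − -2.094395 = 2.000000
ω = Δθ/dt = 2.000000/1.0 = 2.0000
R = −Δy/(cos θ' − cos θ) = 0.6250
v = R·ω = 0.6250·2.0000 = 1.2500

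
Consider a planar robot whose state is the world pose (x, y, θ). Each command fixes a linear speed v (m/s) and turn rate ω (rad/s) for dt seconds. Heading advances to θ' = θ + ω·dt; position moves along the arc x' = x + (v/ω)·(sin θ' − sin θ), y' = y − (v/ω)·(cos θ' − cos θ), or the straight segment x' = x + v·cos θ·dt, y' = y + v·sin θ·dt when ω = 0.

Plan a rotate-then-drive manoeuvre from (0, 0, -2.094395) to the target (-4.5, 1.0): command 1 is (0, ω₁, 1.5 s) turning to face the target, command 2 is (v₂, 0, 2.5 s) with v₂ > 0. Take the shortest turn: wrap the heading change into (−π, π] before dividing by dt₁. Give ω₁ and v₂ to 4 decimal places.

ω₁ = -0.8439, v₂ = 1.8439

heading to target = atan2(1−0, -4.5−0) = 2.9229
Δθ = wrap(2.9229 − -2.0944) = -1.2659; ω₁ = Δθ/dt₁ = -0.8439
distance = √((-4.5−0)² + (1−0)²) = 4.6098; v₂ = distance/dt₂ = 1.8439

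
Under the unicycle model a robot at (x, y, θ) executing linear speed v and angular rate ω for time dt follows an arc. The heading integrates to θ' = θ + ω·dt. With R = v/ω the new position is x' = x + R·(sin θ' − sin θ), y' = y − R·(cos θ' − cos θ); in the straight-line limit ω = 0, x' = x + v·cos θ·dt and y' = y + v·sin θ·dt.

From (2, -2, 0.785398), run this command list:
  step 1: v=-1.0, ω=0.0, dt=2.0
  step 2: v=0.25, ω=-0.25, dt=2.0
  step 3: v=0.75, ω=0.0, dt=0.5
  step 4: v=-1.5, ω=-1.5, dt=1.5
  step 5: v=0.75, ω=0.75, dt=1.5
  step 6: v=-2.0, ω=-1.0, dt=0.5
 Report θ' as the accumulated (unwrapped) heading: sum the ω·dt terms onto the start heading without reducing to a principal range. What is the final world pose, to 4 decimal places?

(-0.1128, -1.8872, -1.3396)

step 1: θ'=0.7854 (straight) → pose (0.5858, -3.4142, 0.7854)
step 2: θ'=0.2854 (R=-1.0000) → pose (1.0114, -3.1618, 0.2854)
step 3: θ'=0.2854 (straight) → pose (1.3712, -3.0562, 0.2854)
step 4: θ'=-1.9646 (R=1.0000) → pose (0.1662, -1.7129, -1.9646)
step 5: θ'=-0.8396 (R=1.0000) → pose (0.3453, -2.7644, -0.8396)
step 6: θ'=-1.3396 (R=2.0000) → pose (-0.1128, -1.8872, -1.3396)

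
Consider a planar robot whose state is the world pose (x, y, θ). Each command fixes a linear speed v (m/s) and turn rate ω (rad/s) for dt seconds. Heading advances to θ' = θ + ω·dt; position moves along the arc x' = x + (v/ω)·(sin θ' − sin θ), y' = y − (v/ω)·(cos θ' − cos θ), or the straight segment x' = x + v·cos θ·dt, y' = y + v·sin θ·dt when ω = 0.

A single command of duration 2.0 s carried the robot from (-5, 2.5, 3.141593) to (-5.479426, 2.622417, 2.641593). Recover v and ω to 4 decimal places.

Δθ = 2.641593 − 3.141593 = -0.500000
ω = Δθ/dt = -0.500000/2.0 = -0.2500
R = Δx/(sin θ' − sin θ) = -1.0000
v = R·ω = -1.0000·-0.2500 = 0.2500

v = 0.2500, ω = -0.2500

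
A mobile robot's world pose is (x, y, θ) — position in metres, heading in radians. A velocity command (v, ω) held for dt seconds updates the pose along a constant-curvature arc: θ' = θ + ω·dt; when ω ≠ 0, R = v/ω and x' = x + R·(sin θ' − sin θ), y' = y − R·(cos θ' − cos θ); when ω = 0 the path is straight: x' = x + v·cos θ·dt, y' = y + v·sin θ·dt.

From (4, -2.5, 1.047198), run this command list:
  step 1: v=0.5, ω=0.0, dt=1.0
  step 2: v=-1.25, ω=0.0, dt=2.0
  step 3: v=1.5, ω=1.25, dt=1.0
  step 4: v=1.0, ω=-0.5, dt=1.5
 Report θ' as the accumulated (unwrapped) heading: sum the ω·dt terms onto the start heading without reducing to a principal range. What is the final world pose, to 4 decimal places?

(2.3535, -1.4595, 1.5472)

step 1: θ'=1.0472 (straight) → pose (4.2500, -2.0670, 1.0472)
step 2: θ'=1.0472 (straight) → pose (3.0000, -4.2321, 1.0472)
step 3: θ'=2.2972 (R=1.2000) → pose (2.8579, -2.8350, 2.2972)
step 4: θ'=1.5472 (R=-2.0000) → pose (2.3535, -1.4595, 1.5472)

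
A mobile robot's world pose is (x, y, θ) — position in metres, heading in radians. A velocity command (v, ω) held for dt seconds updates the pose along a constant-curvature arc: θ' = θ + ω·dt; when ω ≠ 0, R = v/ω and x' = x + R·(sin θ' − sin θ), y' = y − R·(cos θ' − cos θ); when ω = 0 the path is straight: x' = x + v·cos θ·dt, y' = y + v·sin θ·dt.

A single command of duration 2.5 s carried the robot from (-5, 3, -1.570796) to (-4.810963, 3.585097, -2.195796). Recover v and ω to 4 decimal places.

v = -0.2500, ω = -0.2500

Δθ = -2.195796 − -1.570796 = -0.625000
ω = Δθ/dt = -0.625000/2.5 = -0.2500
R = −Δy/(cos θ' − cos θ) = 1.0000
v = R·ω = 1.0000·-0.2500 = -0.2500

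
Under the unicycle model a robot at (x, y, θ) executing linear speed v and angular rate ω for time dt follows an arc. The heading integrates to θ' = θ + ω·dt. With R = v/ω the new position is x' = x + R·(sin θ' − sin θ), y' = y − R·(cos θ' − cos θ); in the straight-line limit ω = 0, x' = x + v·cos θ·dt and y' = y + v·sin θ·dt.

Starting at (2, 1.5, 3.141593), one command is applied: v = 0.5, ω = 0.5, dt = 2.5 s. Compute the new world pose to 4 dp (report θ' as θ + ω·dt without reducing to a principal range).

(1.0510, 0.8153, 4.3916)

θ' = 3.1416 + 0.5·2.5 = 4.3916
R = v/ω = 0.5/0.5 = 1.0000
x' = 2 + 1.0000·(sin 4.3916 − sin 3.1416) = 1.0510
y' = 1.5 − 1.0000·(cos 4.3916 − cos 3.1416) = 0.8153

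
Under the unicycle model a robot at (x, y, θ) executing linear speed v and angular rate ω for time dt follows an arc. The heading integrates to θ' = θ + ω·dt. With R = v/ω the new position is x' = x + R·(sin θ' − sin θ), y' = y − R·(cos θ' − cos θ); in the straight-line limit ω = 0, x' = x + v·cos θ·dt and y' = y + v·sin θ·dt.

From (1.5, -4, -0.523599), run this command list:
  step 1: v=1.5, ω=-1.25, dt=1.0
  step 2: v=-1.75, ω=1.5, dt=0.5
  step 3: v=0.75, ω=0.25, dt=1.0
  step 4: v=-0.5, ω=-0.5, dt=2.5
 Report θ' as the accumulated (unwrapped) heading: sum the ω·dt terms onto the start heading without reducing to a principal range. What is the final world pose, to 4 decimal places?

step 1: θ'=-1.7736 (R=-1.2000) → pose (2.0754, -5.2809, -1.7736)
step 2: θ'=-1.0236 (R=-1.1667) → pose (1.9290, -4.4389, -1.0236)
step 3: θ'=-0.7736 (R=3.0000) → pose (2.3948, -5.0242, -0.7736)
step 4: θ'=-2.0236 (R=1.0000) → pose (2.1943, -3.8714, -2.0236)

(2.1943, -3.8714, -2.0236)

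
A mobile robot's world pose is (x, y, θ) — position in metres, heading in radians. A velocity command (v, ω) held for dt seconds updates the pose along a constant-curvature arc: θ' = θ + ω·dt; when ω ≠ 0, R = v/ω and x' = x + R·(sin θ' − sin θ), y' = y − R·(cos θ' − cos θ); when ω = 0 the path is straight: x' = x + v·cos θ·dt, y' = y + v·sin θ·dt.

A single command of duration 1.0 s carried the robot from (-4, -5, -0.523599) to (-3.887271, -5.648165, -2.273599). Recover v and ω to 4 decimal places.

Δθ = -2.273599 − -0.523599 = -1.750000
ω = Δθ/dt = -1.750000/1.0 = -1.7500
R = −Δy/(cos θ' − cos θ) = -0.4286
v = R·ω = -0.4286·-1.7500 = 0.7500

v = 0.7500, ω = -1.7500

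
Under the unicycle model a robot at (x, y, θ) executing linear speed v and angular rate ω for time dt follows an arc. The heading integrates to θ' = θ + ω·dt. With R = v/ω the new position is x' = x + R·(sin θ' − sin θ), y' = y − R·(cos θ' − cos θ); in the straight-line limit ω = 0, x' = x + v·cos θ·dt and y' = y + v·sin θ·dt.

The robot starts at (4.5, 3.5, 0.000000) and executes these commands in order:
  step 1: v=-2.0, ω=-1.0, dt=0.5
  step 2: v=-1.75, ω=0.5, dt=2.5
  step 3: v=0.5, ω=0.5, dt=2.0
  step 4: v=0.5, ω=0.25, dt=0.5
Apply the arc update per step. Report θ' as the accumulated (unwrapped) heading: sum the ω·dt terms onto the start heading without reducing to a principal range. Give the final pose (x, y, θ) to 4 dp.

(-0.2800, 4.3867, 1.8750)

step 1: θ'=-0.5000 (R=2.0000) → pose (3.5411, 3.7448, -0.5000)
step 2: θ'=0.7500 (R=-3.5000) → pose (-0.5226, 3.2342, 0.7500)
step 3: θ'=1.7500 (R=1.0000) → pose (-0.2202, 4.1441, 1.7500)
step 4: θ'=1.8750 (R=2.0000) → pose (-0.2800, 4.3867, 1.8750)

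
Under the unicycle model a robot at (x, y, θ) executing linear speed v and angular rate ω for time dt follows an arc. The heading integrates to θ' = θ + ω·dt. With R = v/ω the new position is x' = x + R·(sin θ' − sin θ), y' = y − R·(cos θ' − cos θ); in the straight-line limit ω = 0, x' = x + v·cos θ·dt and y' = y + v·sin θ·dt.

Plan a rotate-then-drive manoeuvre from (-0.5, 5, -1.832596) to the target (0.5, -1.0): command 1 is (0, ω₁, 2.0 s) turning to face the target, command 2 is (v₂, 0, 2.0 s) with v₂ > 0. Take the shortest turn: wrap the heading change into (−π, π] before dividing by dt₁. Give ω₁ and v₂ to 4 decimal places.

ω₁ = 0.2135, v₂ = 3.0414

heading to target = atan2(-1−5, 0.5−-0.5) = -1.4056
Δθ = wrap(-1.4056 − -1.8326) = 0.4269; ω₁ = Δθ/dt₁ = 0.2135
distance = √((0.5−-0.5)² + (-1−5)²) = 6.0828; v₂ = distance/dt₂ = 3.0414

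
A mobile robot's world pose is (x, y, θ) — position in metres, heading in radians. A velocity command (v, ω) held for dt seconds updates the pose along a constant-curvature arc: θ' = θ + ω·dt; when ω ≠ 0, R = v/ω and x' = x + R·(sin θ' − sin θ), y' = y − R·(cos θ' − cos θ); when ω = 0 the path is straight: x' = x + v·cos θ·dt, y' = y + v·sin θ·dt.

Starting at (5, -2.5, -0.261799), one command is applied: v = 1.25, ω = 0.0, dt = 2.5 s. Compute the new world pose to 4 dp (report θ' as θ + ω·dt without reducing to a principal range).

θ' = -0.2618 + 0.0·2.5 = -0.2618
ω = 0 → straight: x' = 5 + 1.25·cos(-0.2618)·2.5 = 8.0185
y' = -2.5 + 1.25·sin(-0.2618)·2.5 = -3.3088

(8.0185, -3.3088, -0.2618)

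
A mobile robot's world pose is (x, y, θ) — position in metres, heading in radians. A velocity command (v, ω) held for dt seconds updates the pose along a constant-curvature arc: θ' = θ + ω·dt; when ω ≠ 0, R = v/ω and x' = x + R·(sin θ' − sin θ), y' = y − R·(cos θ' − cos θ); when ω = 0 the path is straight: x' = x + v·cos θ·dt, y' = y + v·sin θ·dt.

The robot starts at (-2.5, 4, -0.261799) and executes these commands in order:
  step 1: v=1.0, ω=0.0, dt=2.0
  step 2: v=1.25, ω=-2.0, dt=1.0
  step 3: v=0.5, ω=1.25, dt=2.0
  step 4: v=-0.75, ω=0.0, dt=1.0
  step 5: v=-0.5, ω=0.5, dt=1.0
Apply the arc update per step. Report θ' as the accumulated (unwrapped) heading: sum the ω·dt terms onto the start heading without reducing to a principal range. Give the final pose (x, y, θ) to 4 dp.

(-1.0115, 1.4277, 0.7382)

step 1: θ'=-0.2618 (straight) → pose (-0.5681, 3.4824, -0.2618)
step 2: θ'=-2.2618 (R=-0.6250) → pose (-0.2483, 2.4803, -2.2618)
step 3: θ'=0.2382 (R=0.4000) → pose (0.1543, 1.8367, 0.2382)
step 4: θ'=0.2382 (straight) → pose (-0.5745, 1.6597, 0.2382)
step 5: θ'=0.7382 (R=-1.0000) → pose (-1.0115, 1.4277, 0.7382)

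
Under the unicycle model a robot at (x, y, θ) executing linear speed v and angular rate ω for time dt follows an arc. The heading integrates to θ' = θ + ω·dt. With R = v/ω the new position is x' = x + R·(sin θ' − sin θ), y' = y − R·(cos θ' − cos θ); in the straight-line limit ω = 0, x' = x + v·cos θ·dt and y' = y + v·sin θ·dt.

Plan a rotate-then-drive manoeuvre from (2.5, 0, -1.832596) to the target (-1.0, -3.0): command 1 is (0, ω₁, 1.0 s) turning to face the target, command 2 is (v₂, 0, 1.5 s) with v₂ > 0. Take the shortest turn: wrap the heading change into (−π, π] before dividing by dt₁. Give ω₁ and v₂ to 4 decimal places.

heading to target = atan2(-3−0, -1−2.5) = -2.4330
Δθ = wrap(-2.4330 − -1.8326) = -0.6004; ω₁ = Δθ/dt₁ = -0.6004
distance = √((-1−2.5)² + (-3−0)²) = 4.6098; v₂ = distance/dt₂ = 3.0732

ω₁ = -0.6004, v₂ = 3.0732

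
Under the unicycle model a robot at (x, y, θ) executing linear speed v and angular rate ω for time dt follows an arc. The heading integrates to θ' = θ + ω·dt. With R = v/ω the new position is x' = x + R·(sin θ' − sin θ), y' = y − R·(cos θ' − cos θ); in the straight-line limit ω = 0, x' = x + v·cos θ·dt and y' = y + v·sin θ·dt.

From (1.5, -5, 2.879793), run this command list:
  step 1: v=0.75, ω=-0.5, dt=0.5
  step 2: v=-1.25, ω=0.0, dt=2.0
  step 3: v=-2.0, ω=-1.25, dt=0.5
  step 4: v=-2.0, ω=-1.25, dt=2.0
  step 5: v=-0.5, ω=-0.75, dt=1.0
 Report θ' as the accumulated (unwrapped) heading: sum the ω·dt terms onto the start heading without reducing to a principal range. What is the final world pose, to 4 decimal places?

step 1: θ'=2.6298 (R=-1.5000) → pose (1.1536, -4.8589, 2.6298)
step 2: θ'=2.6298 (straight) → pose (3.3333, -6.0833, 2.6298)
step 3: θ'=2.0048 (R=1.6000) → pose (4.0013, -6.8055, 2.0048)
step 4: θ'=-0.4952 (R=1.6000) → pose (1.7893, -8.8861, -0.4952)
step 5: θ'=-1.2452 (R=0.6667) → pose (1.4745, -8.5127, -1.2452)

(1.4745, -8.5127, -1.2452)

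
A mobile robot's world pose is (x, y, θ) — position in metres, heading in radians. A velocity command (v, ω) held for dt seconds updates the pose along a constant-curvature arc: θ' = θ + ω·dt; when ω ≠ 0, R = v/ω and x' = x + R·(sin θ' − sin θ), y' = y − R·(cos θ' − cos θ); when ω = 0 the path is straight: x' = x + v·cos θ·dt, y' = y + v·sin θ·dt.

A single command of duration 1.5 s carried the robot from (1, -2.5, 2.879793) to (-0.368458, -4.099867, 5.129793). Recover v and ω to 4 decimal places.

Δθ = 5.129793 − 2.879793 = 2.250000
ω = Δθ/dt = 2.250000/1.5 = 1.5000
R = −Δy/(cos θ' − cos θ) = 1.1667
v = R·ω = 1.1667·1.5000 = 1.7500

v = 1.7500, ω = 1.5000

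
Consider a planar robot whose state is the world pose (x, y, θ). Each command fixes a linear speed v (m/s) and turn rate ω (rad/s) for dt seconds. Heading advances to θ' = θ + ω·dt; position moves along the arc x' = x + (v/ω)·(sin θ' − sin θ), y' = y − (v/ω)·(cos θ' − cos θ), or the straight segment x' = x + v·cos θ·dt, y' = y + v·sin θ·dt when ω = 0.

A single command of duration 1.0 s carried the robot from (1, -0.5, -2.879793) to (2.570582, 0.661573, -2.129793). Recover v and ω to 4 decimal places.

Δθ = -2.129793 − -2.879793 = 0.750000
ω = Δθ/dt = 0.750000/1.0 = 0.7500
R = Δx/(sin θ' − sin θ) = -2.6667
v = R·ω = -2.6667·0.7500 = -2.0000

v = -2.0000, ω = 0.7500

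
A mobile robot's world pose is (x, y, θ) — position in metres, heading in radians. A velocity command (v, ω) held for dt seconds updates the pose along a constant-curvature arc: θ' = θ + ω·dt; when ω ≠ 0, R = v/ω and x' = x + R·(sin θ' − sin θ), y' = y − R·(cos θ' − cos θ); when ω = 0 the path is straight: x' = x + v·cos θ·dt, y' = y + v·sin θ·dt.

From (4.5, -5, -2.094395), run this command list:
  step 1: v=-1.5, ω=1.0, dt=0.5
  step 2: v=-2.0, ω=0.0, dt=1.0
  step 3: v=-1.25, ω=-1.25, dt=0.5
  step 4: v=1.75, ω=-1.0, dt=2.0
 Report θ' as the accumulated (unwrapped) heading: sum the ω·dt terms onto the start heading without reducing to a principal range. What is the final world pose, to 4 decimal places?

(2.0143, -1.4766, -4.2194)

step 1: θ'=-1.5944 (R=-1.5000) → pose (4.7005, -4.2854, -1.5944)
step 2: θ'=-1.5944 (straight) → pose (4.7477, -2.2860, -1.5944)
step 3: θ'=-2.2194 (R=1.0000) → pose (4.9505, -1.7055, -2.2194)
step 4: θ'=-4.2194 (R=-1.7500) → pose (2.0143, -1.4766, -4.2194)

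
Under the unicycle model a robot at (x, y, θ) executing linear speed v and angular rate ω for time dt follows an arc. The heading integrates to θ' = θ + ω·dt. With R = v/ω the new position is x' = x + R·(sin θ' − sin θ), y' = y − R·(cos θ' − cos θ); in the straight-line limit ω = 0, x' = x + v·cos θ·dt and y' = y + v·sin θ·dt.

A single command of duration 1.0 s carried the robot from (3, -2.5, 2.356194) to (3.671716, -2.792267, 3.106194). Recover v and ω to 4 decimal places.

v = -0.7500, ω = 0.7500

Δθ = 3.106194 − 2.356194 = 0.750000
ω = Δθ/dt = 0.750000/1.0 = 0.7500
R = Δx/(sin θ' − sin θ) = -1.0000
v = R·ω = -1.0000·0.7500 = -0.7500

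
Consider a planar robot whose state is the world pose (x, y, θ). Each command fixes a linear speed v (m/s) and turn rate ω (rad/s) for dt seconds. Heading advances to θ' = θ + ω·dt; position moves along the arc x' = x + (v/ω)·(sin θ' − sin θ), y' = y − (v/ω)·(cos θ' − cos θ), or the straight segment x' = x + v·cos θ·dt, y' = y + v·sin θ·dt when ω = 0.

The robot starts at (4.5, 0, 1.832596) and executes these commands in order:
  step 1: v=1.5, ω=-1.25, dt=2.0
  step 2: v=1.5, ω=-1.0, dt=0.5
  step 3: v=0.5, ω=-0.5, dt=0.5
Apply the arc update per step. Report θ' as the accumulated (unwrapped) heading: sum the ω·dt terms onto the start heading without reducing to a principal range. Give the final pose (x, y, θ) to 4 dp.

(6.9216, 0.4240, -1.4174)

step 1: θ'=-0.6674 (R=-1.2000) → pose (6.4018, 1.2531, -0.6674)
step 2: θ'=-1.1674 (R=-1.5000) → pose (6.8530, 0.6638, -1.1674)
step 3: θ'=-1.4174 (R=-1.0000) → pose (6.9216, 0.4240, -1.4174)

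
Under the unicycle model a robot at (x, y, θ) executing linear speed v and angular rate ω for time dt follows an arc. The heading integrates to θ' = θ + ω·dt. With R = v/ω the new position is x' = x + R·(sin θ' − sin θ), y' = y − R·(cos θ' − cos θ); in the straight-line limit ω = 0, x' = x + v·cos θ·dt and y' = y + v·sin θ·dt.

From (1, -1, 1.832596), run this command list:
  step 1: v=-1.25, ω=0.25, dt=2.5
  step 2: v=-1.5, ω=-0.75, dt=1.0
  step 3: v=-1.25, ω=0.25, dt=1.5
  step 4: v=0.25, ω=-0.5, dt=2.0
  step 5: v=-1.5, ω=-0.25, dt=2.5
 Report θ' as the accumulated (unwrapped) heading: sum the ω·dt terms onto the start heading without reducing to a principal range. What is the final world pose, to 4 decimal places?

step 1: θ'=2.4576 (R=-5.0000) → pose (2.6702, -3.5812, 2.4576)
step 2: θ'=1.7076 (R=2.0000) → pose (3.3877, -4.8585, 1.7076)
step 3: θ'=2.0826 (R=-5.0000) → pose (3.9816, -6.6254, 2.0826)
step 4: θ'=1.0826 (R=-0.5000) → pose (3.9760, -6.1460, 1.0826)
step 5: θ'=0.4576 (R=6.0000) → pose (1.3277, -8.7145, 0.4576)

(1.3277, -8.7145, 0.4576)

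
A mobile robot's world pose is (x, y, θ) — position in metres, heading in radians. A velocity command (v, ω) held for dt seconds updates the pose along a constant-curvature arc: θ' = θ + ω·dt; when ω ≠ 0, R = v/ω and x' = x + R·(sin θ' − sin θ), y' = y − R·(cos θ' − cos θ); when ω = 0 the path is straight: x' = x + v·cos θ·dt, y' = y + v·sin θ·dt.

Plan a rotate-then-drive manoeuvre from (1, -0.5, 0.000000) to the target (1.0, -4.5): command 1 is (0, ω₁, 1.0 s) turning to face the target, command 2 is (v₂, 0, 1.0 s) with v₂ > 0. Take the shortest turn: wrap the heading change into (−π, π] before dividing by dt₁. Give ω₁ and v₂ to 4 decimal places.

heading to target = atan2(-4.5−-0.5, 1−1) = -1.5708
Δθ = wrap(-1.5708 − 0.0000) = -1.5708; ω₁ = Δθ/dt₁ = -1.5708
distance = √((1−1)² + (-4.5−-0.5)²) = 4.0000; v₂ = distance/dt₂ = 4.0000

ω₁ = -1.5708, v₂ = 4.0000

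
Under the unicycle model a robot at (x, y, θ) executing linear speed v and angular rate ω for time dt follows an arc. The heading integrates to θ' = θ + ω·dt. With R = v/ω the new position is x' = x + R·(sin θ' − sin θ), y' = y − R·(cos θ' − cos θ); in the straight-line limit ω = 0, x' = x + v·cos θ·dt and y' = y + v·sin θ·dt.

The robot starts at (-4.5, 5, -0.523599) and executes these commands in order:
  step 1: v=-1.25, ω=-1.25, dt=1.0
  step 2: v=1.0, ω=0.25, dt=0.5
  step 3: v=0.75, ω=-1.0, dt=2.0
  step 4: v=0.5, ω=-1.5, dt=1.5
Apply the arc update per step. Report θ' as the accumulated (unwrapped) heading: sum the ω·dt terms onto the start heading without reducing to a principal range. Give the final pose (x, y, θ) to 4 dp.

step 1: θ'=-1.7736 (R=1.0000) → pose (-4.9795, 6.0674, -1.7736)
step 2: θ'=-1.6486 (R=4.0000) → pose (-5.0494, 5.5727, -1.6486)
step 3: θ'=-3.6486 (R=-0.7500) → pose (-6.1613, 4.9753, -3.6486)
step 4: θ'=-5.8986 (R=-0.3333) → pose (-6.1245, 5.5757, -5.8986)

(-6.1245, 5.5757, -5.8986)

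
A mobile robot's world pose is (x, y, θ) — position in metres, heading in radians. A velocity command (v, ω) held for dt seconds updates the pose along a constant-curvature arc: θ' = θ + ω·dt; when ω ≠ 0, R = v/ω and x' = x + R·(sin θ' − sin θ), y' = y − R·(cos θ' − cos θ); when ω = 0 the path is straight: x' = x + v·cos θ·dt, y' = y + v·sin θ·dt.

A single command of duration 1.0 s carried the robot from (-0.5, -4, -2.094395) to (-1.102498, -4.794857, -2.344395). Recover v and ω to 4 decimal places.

Δθ = -2.344395 − -2.094395 = -0.250000
ω = Δθ/dt = -0.250000/1.0 = -0.2500
R = −Δy/(cos θ' − cos θ) = -4.0000
v = R·ω = -4.0000·-0.2500 = 1.0000

v = 1.0000, ω = -0.2500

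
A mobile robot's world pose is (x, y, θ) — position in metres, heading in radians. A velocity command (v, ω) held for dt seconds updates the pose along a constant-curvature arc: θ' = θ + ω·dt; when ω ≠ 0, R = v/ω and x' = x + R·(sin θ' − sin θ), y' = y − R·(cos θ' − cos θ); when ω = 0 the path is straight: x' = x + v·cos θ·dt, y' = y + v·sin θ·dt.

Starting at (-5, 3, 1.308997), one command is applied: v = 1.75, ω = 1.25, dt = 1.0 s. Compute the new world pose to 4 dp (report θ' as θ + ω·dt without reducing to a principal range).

θ' = 1.3090 + 1.25·1.0 = 2.5590
R = v/ω = 1.75/1.25 = 1.4000
x' = -5 + 1.4000·(sin 2.5590 − sin 1.3090) = -5.5820
y' = 3 − 1.4000·(cos 2.5590 − cos 1.3090) = 4.5314

(-5.5820, 4.5314, 2.5590)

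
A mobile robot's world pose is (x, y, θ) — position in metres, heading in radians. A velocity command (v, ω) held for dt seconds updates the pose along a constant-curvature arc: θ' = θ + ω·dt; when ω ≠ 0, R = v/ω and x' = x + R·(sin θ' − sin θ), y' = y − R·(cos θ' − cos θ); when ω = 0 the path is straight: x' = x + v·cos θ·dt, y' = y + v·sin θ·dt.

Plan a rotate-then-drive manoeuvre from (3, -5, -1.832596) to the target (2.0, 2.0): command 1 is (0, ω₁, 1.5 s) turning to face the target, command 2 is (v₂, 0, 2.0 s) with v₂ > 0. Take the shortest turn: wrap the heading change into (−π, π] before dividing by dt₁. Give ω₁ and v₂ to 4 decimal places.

heading to target = atan2(2−-5, 2−3) = 1.7127
Δθ = wrap(1.7127 − -1.8326) = -2.7379; ω₁ = Δθ/dt₁ = -1.8253
distance = √((2−3)² + (2−-5)²) = 7.0711; v₂ = distance/dt₂ = 3.5355

ω₁ = -1.8253, v₂ = 3.5355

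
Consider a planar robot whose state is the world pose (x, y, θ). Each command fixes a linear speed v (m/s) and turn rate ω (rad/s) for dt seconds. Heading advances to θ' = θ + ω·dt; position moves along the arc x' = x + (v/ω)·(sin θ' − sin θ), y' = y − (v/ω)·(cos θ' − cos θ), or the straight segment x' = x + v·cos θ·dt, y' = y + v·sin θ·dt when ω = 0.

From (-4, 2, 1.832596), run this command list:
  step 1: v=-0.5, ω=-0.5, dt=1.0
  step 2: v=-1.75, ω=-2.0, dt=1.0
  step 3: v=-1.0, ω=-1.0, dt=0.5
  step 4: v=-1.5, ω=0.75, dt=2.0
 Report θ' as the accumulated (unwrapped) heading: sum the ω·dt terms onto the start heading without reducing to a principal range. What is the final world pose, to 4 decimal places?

(-8.1793, 2.5226, 0.3326)

step 1: θ'=1.3326 (R=1.0000) → pose (-3.9942, 1.5052, 1.3326)
step 2: θ'=-0.6674 (R=0.8750) → pose (-5.3860, 1.0244, -0.6674)
step 3: θ'=-1.1674 (R=1.0000) → pose (-5.6868, 1.4173, -1.1674)
step 4: θ'=0.3326 (R=-2.0000) → pose (-8.1793, 2.5226, 0.3326)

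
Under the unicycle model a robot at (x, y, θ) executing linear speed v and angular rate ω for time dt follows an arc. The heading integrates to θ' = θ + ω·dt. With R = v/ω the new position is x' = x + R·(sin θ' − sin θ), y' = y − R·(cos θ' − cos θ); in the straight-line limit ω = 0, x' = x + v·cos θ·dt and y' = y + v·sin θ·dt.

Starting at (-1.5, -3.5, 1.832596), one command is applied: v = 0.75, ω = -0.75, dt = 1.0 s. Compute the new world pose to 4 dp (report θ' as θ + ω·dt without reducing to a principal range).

θ' = 1.8326 + -0.75·1.0 = 1.0826
R = v/ω = 0.75/-0.75 = -1.0000
x' = -1.5 + -1.0000·(sin 1.0826 − sin 1.8326) = -1.4173
y' = -3.5 − -1.0000·(cos 1.0826 − cos 1.8326) = -2.7721

(-1.4173, -2.7721, 1.0826)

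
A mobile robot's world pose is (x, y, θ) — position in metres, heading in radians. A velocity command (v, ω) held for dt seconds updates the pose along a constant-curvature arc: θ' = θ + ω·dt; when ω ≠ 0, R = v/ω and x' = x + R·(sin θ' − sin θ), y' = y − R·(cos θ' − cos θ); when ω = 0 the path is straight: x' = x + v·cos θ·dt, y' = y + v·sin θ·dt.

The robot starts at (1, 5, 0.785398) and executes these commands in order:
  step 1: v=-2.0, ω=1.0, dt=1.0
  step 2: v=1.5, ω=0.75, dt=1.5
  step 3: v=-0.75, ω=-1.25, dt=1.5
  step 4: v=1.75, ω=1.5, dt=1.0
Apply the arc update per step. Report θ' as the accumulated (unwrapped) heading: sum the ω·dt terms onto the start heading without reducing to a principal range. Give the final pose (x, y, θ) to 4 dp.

(-0.9959, 5.3446, 2.5354)

step 1: θ'=1.7854 (R=-2.0000) → pose (0.4601, 3.1599, 1.7854)
step 2: θ'=2.9104 (R=2.0000) → pose (-1.0358, 4.6807, 2.9104)
step 3: θ'=1.0354 (R=0.6000) → pose (-0.6572, 3.7906, 1.0354)
step 4: θ'=2.5354 (R=1.1667) → pose (-0.9959, 5.3446, 2.5354)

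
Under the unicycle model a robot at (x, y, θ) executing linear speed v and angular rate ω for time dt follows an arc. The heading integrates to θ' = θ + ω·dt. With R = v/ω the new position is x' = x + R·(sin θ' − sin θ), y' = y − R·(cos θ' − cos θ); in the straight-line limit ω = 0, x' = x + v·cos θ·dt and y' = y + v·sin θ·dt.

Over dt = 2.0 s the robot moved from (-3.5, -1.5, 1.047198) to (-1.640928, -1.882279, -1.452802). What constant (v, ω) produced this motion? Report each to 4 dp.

Δθ = -1.452802 − 1.047198 = -2.500000
ω = Δθ/dt = -2.500000/2.0 = -1.2500
R = Δx/(sin θ' − sin θ) = -1.0000
v = R·ω = -1.0000·-1.2500 = 1.2500

v = 1.2500, ω = -1.2500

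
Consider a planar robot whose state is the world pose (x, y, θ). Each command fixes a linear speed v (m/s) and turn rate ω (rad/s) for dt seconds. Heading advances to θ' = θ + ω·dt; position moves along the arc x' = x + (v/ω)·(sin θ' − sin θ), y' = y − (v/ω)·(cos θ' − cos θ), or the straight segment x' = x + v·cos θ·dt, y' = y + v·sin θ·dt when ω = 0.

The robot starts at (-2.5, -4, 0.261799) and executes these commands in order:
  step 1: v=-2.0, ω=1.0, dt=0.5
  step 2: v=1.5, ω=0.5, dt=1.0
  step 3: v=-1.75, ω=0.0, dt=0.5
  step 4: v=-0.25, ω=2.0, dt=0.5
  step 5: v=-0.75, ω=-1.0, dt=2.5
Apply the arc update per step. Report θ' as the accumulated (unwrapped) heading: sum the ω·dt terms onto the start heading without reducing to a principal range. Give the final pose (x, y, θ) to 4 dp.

step 1: θ'=0.7618 (R=-2.0000) → pose (-3.3628, -4.4847, 0.7618)
step 2: θ'=1.2618 (R=3.0000) → pose (-2.5756, -3.2262, 1.2618)
step 3: θ'=1.2618 (straight) → pose (-2.8417, -4.0597, 1.2618)
step 4: θ'=2.2618 (R=-0.1250) → pose (-2.8189, -4.1774, 2.2618)
step 5: θ'=-0.2382 (R=0.7500) → pose (-3.5738, -5.3842, -0.2382)

(-3.5738, -5.3842, -0.2382)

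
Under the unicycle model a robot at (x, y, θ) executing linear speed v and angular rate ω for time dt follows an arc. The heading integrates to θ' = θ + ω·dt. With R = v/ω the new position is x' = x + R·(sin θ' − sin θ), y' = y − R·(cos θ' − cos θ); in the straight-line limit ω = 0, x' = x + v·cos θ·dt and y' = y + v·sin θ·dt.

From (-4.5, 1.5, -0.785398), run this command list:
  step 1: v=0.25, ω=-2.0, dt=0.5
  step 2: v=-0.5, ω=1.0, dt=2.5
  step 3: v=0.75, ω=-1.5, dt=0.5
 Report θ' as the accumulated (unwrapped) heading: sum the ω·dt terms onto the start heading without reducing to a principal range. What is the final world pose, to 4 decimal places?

step 1: θ'=-1.7854 (R=-0.1250) → pose (-4.4663, 1.3850, -1.7854)
step 2: θ'=0.7146 (R=-0.5000) → pose (-5.2824, 1.8691, 0.7146)
step 3: θ'=-0.0354 (R=-0.5000) → pose (-4.9371, 1.9912, -0.0354)

(-4.9371, 1.9912, -0.0354)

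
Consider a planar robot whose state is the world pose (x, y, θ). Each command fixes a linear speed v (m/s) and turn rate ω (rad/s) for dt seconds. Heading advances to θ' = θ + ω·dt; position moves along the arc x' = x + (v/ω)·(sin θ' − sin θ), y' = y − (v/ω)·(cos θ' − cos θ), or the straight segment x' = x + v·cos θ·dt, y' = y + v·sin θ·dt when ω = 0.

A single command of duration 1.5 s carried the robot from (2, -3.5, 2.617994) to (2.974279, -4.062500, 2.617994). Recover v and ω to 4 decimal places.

v = -0.7500, ω = 0.0000

Δθ = 2.617994 − 2.617994 = 0.000000
ω = Δθ/dt = 0.000000/1.5 = 0.0000
ω = 0 → v = (Δx·cos θ + Δy·sin θ)/dt = -0.7500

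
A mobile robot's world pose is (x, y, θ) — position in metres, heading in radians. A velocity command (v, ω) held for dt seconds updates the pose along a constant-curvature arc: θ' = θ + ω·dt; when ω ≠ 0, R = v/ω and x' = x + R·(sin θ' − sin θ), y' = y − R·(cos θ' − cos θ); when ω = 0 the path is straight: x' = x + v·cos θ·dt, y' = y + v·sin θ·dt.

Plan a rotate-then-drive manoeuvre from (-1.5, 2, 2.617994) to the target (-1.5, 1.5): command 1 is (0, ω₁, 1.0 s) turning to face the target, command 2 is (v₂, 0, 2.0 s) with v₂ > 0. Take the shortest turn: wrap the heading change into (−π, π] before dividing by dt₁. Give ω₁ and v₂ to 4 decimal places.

ω₁ = 2.0944, v₂ = 0.2500

heading to target = atan2(1.5−2, -1.5−-1.5) = -1.5708
Δθ = wrap(-1.5708 − 2.6180) = 2.0944; ω₁ = Δθ/dt₁ = 2.0944
distance = √((-1.5−-1.5)² + (1.5−2)²) = 0.5000; v₂ = distance/dt₂ = 0.2500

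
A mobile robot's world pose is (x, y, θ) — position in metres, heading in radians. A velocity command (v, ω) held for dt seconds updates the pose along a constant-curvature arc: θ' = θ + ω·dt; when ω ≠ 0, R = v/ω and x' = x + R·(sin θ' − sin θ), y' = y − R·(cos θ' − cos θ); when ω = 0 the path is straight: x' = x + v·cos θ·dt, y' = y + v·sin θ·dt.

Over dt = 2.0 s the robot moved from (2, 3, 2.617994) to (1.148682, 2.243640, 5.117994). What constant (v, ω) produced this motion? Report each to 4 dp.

v = 0.7500, ω = 1.2500

Δθ = 5.117994 − 2.617994 = 2.500000
ω = Δθ/dt = 2.500000/2.0 = 1.2500
R = Δx/(sin θ' − sin θ) = 0.6000
v = R·ω = 0.6000·1.2500 = 0.7500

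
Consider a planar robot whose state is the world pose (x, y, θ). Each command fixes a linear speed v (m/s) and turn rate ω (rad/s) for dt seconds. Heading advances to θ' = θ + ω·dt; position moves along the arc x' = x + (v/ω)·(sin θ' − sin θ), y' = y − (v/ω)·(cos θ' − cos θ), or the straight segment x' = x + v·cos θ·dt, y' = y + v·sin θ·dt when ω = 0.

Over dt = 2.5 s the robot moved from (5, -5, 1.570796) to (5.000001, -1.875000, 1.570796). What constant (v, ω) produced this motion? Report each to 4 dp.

Δθ = 1.570796 − 1.570796 = 0.000000
ω = Δθ/dt = 0.000000/2.5 = 0.0000
ω = 0 → v = (Δx·cos θ + Δy·sin θ)/dt = 1.2500

v = 1.2500, ω = 0.0000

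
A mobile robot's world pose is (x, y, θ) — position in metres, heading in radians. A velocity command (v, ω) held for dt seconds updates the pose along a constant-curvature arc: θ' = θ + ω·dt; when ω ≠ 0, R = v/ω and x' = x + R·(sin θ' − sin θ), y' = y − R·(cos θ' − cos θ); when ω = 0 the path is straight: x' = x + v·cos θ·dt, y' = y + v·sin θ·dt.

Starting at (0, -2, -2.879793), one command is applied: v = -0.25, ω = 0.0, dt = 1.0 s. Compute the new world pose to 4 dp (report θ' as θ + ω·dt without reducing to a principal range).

(0.2415, -1.9353, -2.8798)

θ' = -2.8798 + 0.0·1.0 = -2.8798
ω = 0 → straight: x' = 0 + -0.25·cos(-2.8798)·1.0 = 0.2415
y' = -2 + -0.25·sin(-2.8798)·1.0 = -1.9353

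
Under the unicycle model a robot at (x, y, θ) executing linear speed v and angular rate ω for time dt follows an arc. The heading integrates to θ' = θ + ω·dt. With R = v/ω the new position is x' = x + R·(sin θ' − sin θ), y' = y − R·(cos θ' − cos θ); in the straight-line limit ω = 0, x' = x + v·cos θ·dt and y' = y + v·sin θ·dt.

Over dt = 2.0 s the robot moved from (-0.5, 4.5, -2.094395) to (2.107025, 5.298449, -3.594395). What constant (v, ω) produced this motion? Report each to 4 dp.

v = -1.5000, ω = -0.7500

Δθ = -3.594395 − -2.094395 = -1.500000
ω = Δθ/dt = -1.500000/2.0 = -0.7500
R = Δx/(sin θ' − sin θ) = 2.0000
v = R·ω = 2.0000·-0.7500 = -1.5000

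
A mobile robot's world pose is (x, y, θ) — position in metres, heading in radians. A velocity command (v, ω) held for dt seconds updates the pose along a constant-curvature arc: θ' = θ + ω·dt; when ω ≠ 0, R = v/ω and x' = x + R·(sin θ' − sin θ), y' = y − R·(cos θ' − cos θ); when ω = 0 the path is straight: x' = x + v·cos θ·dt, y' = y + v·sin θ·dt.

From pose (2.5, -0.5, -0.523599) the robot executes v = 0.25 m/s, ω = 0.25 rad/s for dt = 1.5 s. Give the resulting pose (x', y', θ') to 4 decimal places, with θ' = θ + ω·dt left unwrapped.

θ' = -0.5236 + 0.25·1.5 = -0.1486
R = v/ω = 0.25/0.25 = 1.0000
x' = 2.5 + 1.0000·(sin -0.1486 − sin -0.5236) = 2.8519
y' = -0.5 − 1.0000·(cos -0.1486 − cos -0.5236) = -0.6230

(2.8519, -0.6230, -0.1486)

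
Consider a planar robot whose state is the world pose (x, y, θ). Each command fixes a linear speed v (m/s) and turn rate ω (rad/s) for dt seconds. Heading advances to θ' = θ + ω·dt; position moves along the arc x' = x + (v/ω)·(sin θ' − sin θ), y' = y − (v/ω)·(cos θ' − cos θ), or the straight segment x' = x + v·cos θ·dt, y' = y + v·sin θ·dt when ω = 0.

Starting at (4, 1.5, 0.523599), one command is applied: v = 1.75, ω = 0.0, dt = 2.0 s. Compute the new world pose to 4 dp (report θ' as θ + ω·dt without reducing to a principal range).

(7.0311, 3.2500, 0.5236)

θ' = 0.5236 + 0.0·2.0 = 0.5236
ω = 0 → straight: x' = 4 + 1.75·cos(0.5236)·2.0 = 7.0311
y' = 1.5 + 1.75·sin(0.5236)·2.0 = 3.2500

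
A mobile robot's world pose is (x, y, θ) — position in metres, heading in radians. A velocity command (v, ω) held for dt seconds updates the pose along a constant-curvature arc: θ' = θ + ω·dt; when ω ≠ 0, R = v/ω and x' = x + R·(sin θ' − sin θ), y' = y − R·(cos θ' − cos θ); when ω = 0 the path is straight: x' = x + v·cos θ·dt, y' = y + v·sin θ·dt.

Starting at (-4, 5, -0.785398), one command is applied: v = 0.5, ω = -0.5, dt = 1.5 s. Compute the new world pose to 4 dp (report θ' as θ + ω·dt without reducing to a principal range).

(-3.7077, 4.3283, -1.5354)

θ' = -0.7854 + -0.5·1.5 = -1.5354
R = v/ω = 0.5/-0.5 = -1.0000
x' = -4 + -1.0000·(sin -1.5354 − sin -0.7854) = -3.7077
y' = 5 − -1.0000·(cos -1.5354 − cos -0.7854) = 4.3283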